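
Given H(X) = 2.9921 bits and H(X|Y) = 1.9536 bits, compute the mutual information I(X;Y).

I(X;Y) = H(X) - H(X|Y)
I(X;Y) = 2.9921 - 1.9536 = 1.0385 bits


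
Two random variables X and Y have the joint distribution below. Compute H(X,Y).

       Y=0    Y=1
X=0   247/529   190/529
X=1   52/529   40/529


H(X,Y) = -Σ p(x,y) log₂ p(x,y)
  p(0,0)=247/529: -0.4669 × log₂(0.4669) = 0.5130
  p(0,1)=190/529: -0.3592 × log₂(0.3592) = 0.5306
  p(1,0)=52/529: -0.0983 × log₂(0.0983) = 0.3290
  p(1,1)=40/529: -0.0756 × log₂(0.0756) = 0.2817
H(X,Y) = 1.6543 bits


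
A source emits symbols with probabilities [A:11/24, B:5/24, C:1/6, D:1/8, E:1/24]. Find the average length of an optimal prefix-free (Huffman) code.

Huffman tree construction:
Combine smallest probabilities repeatedly
Resulting codes:
  A: 0 (length 1)
  B: 10 (length 2)
  C: 110 (length 3)
  D: 1111 (length 4)
  E: 1110 (length 4)
Average length = Σ p(s) × length(s) = 2.0417 bits


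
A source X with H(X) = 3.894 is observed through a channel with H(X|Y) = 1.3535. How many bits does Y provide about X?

I(X;Y) = H(X) - H(X|Y)
I(X;Y) = 3.894 - 1.3535 = 2.5405 bits


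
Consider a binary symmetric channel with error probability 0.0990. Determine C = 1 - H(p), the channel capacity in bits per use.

For BSC with error probability p:
C = 1 - H(p) where H(p) is binary entropy
H(0.0990) = -0.0990 × log₂(0.0990) - 0.9010 × log₂(0.9010)
H(p) = 0.4658
C = 1 - 0.4658 = 0.5342 bits/use


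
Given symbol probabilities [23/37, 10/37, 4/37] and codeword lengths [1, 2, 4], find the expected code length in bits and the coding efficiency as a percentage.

Average length L = Σ p_i × l_i = 1.5946 bits
Entropy H = 1.2835 bits
Efficiency η = H/L × 100% = 80.49%


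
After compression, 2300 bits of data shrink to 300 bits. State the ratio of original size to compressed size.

Compression ratio = Original / Compressed
= 2300 / 300 = 7.67:1


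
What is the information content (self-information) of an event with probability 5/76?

Information content I(x) = -log₂(p(x))
I = -log₂(5/76) = -log₂(0.0658)
I = 3.9260 bits


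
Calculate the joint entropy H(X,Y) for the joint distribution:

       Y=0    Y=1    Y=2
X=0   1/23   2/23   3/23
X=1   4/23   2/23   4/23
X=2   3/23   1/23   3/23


H(X,Y) = -Σ p(x,y) log₂ p(x,y)
  p(0,0)=1/23: -0.0435 × log₂(0.0435) = 0.1967
  p(0,1)=2/23: -0.0870 × log₂(0.0870) = 0.3064
  p(0,2)=3/23: -0.1304 × log₂(0.1304) = 0.3833
  p(1,0)=4/23: -0.1739 × log₂(0.1739) = 0.4389
  p(1,1)=2/23: -0.0870 × log₂(0.0870) = 0.3064
  p(1,2)=4/23: -0.1739 × log₂(0.1739) = 0.4389
  p(2,0)=3/23: -0.1304 × log₂(0.1304) = 0.3833
  p(2,1)=1/23: -0.0435 × log₂(0.0435) = 0.1967
  p(2,2)=3/23: -0.1304 × log₂(0.1304) = 0.3833
H(X,Y) = 3.0338 bits


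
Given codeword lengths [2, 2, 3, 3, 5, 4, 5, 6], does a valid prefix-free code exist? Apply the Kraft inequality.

Kraft inequality: Σ 2^(-l_i) ≤ 1 for prefix-free code
Calculating: 2^(-2) + 2^(-2) + 2^(-3) + 2^(-3) + 2^(-5) + 2^(-4) + 2^(-5) + 2^(-6)
= 0.25 + 0.25 + 0.125 + 0.125 + 0.03125 + 0.0625 + 0.03125 + 0.015625
= 0.8906
Since 0.8906 ≤ 1, prefix-free code exists


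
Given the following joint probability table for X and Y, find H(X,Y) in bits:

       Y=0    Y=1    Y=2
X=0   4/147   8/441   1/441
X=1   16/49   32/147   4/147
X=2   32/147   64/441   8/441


H(X,Y) = -Σ p(x,y) log₂ p(x,y)
  p(0,0)=4/147: -0.0272 × log₂(0.0272) = 0.1415
  p(0,1)=8/441: -0.0181 × log₂(0.0181) = 0.1049
  p(0,2)=1/441: -0.0023 × log₂(0.0023) = 0.0199
  p(1,0)=16/49: -0.3265 × log₂(0.3265) = 0.5273
  p(1,1)=32/147: -0.2177 × log₂(0.2177) = 0.4788
  p(1,2)=4/147: -0.0272 × log₂(0.0272) = 0.1415
  p(2,0)=32/147: -0.2177 × log₂(0.2177) = 0.4788
  p(2,1)=64/441: -0.1451 × log₂(0.1451) = 0.4041
  p(2,2)=8/441: -0.0181 × log₂(0.0181) = 0.1049
H(X,Y) = 2.4018 bits


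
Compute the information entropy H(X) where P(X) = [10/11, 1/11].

H(X) = -Σ p(x) log₂ p(x)
  -10/11 × log₂(10/11) = 0.1250
  -1/11 × log₂(1/11) = 0.3145
H(X) = 0.4395 bits


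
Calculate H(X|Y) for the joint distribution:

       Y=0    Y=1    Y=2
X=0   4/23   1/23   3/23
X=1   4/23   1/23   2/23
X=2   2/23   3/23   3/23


H(X|Y) = Σ_y p(y) H(X|Y=y)
  p(Y=0) = 10/23, H(X|Y=0) = 1.5219
  p(Y=1) = 5/23, H(X|Y=1) = 1.3710
  p(Y=2) = 8/23, H(X|Y=2) = 1.5613
H(X|Y) = 0.4348×1.5219 + 0.2174×1.3710 + 0.3478×1.5613 = 1.5028 bits


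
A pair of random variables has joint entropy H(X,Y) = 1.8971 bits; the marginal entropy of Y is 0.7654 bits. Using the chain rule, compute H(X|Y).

Chain rule: H(X,Y) = H(X|Y) + H(Y)
H(X|Y) = H(X,Y) - H(Y) = 1.8971 - 0.7654 = 1.1317 bits


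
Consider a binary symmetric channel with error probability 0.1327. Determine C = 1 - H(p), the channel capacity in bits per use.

For BSC with error probability p:
C = 1 - H(p) where H(p) is binary entropy
H(0.1327) = -0.1327 × log₂(0.1327) - 0.8673 × log₂(0.8673)
H(p) = 0.5648
C = 1 - 0.5648 = 0.4352 bits/use


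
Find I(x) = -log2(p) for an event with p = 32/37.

Information content I(x) = -log₂(p(x))
I = -log₂(32/37) = -log₂(0.8649)
I = 0.2095 bits


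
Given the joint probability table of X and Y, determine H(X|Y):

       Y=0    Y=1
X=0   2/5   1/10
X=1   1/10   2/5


H(X|Y) = Σ_y p(y) H(X|Y=y)
  p(Y=0) = 1/2, H(X|Y=0) = 0.7219
  p(Y=1) = 1/2, H(X|Y=1) = 0.7219
H(X|Y) = 0.5000×0.7219 + 0.5000×0.7219 = 0.7219 bits


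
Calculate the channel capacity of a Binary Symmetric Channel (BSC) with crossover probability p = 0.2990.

For BSC with error probability p:
C = 1 - H(p) where H(p) is binary entropy
H(0.2990) = -0.2990 × log₂(0.2990) - 0.7010 × log₂(0.7010)
H(p) = 0.8801
C = 1 - 0.8801 = 0.1199 bits/use


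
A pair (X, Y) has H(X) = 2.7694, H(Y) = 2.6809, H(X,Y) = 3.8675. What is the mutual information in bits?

I(X;Y) = H(X) + H(Y) - H(X,Y)
I(X;Y) = 2.7694 + 2.6809 - 3.8675 = 1.5828 bits


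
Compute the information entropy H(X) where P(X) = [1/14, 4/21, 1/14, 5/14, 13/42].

H(X) = -Σ p(x) log₂ p(x)
  -1/14 × log₂(1/14) = 0.2720
  -4/21 × log₂(4/21) = 0.4557
  -1/14 × log₂(1/14) = 0.2720
  -5/14 × log₂(5/14) = 0.5305
  -13/42 × log₂(13/42) = 0.5237
H(X) = 2.0538 bits


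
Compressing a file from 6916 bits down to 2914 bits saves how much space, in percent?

Space savings = (1 - Compressed/Original) × 100%
= (1 - 2914/6916) × 100%
= 57.87%


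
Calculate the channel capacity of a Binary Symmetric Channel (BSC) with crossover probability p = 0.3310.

For BSC with error probability p:
C = 1 - H(p) where H(p) is binary entropy
H(0.3310) = -0.3310 × log₂(0.3310) - 0.6690 × log₂(0.6690)
H(p) = 0.9159
C = 1 - 0.9159 = 0.0841 bits/use


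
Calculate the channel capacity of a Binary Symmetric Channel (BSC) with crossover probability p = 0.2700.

For BSC with error probability p:
C = 1 - H(p) where H(p) is binary entropy
H(0.2700) = -0.2700 × log₂(0.2700) - 0.7300 × log₂(0.7300)
H(p) = 0.8415
C = 1 - 0.8415 = 0.1585 bits/use


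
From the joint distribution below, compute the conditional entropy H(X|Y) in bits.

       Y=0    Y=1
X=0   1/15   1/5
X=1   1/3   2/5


H(X|Y) = Σ_y p(y) H(X|Y=y)
  p(Y=0) = 2/5, H(X|Y=0) = 0.6500
  p(Y=1) = 3/5, H(X|Y=1) = 0.9183
H(X|Y) = 0.4000×0.6500 + 0.6000×0.9183 = 0.8110 bits


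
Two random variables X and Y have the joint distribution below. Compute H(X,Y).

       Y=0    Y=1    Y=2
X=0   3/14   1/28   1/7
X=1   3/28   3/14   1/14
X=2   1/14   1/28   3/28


H(X,Y) = -Σ p(x,y) log₂ p(x,y)
  p(0,0)=3/14: -0.2143 × log₂(0.2143) = 0.4762
  p(0,1)=1/28: -0.0357 × log₂(0.0357) = 0.1717
  p(0,2)=1/7: -0.1429 × log₂(0.1429) = 0.4011
  p(1,0)=3/28: -0.1071 × log₂(0.1071) = 0.3453
  p(1,1)=3/14: -0.2143 × log₂(0.2143) = 0.4762
  p(1,2)=1/14: -0.0714 × log₂(0.0714) = 0.2720
  p(2,0)=1/14: -0.0714 × log₂(0.0714) = 0.2720
  p(2,1)=1/28: -0.0357 × log₂(0.0357) = 0.1717
  p(2,2)=3/28: -0.1071 × log₂(0.1071) = 0.3453
H(X,Y) = 2.9313 bits


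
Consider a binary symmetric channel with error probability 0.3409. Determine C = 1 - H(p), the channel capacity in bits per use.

For BSC with error probability p:
C = 1 - H(p) where H(p) is binary entropy
H(0.3409) = -0.3409 × log₂(0.3409) - 0.6591 × log₂(0.6591)
H(p) = 0.9257
C = 1 - 0.9257 = 0.0743 bits/use


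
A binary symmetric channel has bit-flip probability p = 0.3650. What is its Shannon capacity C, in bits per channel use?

For BSC with error probability p:
C = 1 - H(p) where H(p) is binary entropy
H(0.3650) = -0.3650 × log₂(0.3650) - 0.6350 × log₂(0.6350)
H(p) = 0.9468
C = 1 - 0.9468 = 0.0532 bits/use


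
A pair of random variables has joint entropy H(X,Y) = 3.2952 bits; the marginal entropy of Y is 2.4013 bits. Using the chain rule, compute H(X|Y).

Chain rule: H(X,Y) = H(X|Y) + H(Y)
H(X|Y) = H(X,Y) - H(Y) = 3.2952 - 2.4013 = 0.8939 bits


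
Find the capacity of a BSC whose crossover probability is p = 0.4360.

For BSC with error probability p:
C = 1 - H(p) where H(p) is binary entropy
H(0.4360) = -0.4360 × log₂(0.4360) - 0.5640 × log₂(0.5640)
H(p) = 0.9881
C = 1 - 0.9881 = 0.0119 bits/use


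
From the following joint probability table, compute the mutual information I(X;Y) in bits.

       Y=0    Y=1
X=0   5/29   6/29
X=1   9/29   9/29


H(X) = 0.9576, H(Y) = 0.9991, H(X,Y) = 1.9553
I(X;Y) = H(X) + H(Y) - H(X,Y) = 0.0014 bits


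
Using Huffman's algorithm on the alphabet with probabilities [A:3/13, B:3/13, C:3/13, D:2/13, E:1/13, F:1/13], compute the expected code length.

Huffman tree construction:
Combine smallest probabilities repeatedly
Resulting codes:
  A: 00 (length 2)
  B: 01 (length 2)
  C: 10 (length 2)
  D: 110 (length 3)
  E: 1110 (length 4)
  F: 1111 (length 4)
Average length = Σ p(s) × length(s) = 2.4615 bits


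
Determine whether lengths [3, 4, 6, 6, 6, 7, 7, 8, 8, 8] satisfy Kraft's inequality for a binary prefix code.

Kraft inequality: Σ 2^(-l_i) ≤ 1 for prefix-free code
Calculating: 2^(-3) + 2^(-4) + 2^(-6) + 2^(-6) + 2^(-6) + 2^(-7) + 2^(-7) + 2^(-8) + 2^(-8) + 2^(-8)
= 0.125 + 0.0625 + 0.015625 + 0.015625 + 0.015625 + 0.0078125 + 0.0078125 + 0.00390625 + 0.00390625 + 0.00390625
= 0.2617
Since 0.2617 ≤ 1, prefix-free code exists


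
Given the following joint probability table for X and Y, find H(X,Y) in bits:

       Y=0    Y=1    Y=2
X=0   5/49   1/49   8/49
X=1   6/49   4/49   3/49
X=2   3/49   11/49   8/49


H(X,Y) = -Σ p(x,y) log₂ p(x,y)
  p(0,0)=5/49: -0.1020 × log₂(0.1020) = 0.3360
  p(0,1)=1/49: -0.0204 × log₂(0.0204) = 0.1146
  p(0,2)=8/49: -0.1633 × log₂(0.1633) = 0.4269
  p(1,0)=6/49: -0.1224 × log₂(0.1224) = 0.3710
  p(1,1)=4/49: -0.0816 × log₂(0.0816) = 0.2951
  p(1,2)=3/49: -0.0612 × log₂(0.0612) = 0.2467
  p(2,0)=3/49: -0.0612 × log₂(0.0612) = 0.2467
  p(2,1)=11/49: -0.2245 × log₂(0.2245) = 0.4838
  p(2,2)=8/49: -0.1633 × log₂(0.1633) = 0.4269
H(X,Y) = 2.9477 bits


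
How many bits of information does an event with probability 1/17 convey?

Information content I(x) = -log₂(p(x))
I = -log₂(1/17) = -log₂(0.0588)
I = 4.0875 bits


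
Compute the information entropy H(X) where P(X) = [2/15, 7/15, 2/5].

H(X) = -Σ p(x) log₂ p(x)
  -2/15 × log₂(2/15) = 0.3876
  -7/15 × log₂(7/15) = 0.5131
  -2/5 × log₂(2/5) = 0.5288
H(X) = 1.4295 bits


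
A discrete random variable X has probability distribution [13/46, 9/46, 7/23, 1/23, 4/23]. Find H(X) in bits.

H(X) = -Σ p(x) log₂ p(x)
  -13/46 × log₂(13/46) = 0.5152
  -9/46 × log₂(9/46) = 0.4605
  -7/23 × log₂(7/23) = 0.5223
  -1/23 × log₂(1/23) = 0.1967
  -4/23 × log₂(4/23) = 0.4389
H(X) = 2.1336 bits


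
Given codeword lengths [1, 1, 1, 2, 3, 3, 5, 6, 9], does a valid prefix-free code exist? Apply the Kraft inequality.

Kraft inequality: Σ 2^(-l_i) ≤ 1 for prefix-free code
Calculating: 2^(-1) + 2^(-1) + 2^(-1) + 2^(-2) + 2^(-3) + 2^(-3) + 2^(-5) + 2^(-6) + 2^(-9)
= 0.5 + 0.5 + 0.5 + 0.25 + 0.125 + 0.125 + 0.03125 + 0.015625 + 0.001953125
= 2.0488
Since 2.0488 > 1, prefix-free code does not exist


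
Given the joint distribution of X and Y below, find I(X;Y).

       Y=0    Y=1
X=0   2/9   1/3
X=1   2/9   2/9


H(X) = 0.9911, H(Y) = 0.9911, H(X,Y) = 1.9749
I(X;Y) = H(X) + H(Y) - H(X,Y) = 0.0072 bits


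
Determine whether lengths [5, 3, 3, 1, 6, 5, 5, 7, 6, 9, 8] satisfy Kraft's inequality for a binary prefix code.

Kraft inequality: Σ 2^(-l_i) ≤ 1 for prefix-free code
Calculating: 2^(-5) + 2^(-3) + 2^(-3) + 2^(-1) + 2^(-6) + 2^(-5) + 2^(-5) + 2^(-7) + 2^(-6) + 2^(-9) + 2^(-8)
= 0.03125 + 0.125 + 0.125 + 0.5 + 0.015625 + 0.03125 + 0.03125 + 0.0078125 + 0.015625 + 0.001953125 + 0.00390625
= 0.8887
Since 0.8887 ≤ 1, prefix-free code exists


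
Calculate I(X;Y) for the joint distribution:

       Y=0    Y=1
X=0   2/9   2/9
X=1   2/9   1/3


H(X) = 0.9911, H(Y) = 0.9911, H(X,Y) = 1.9749
I(X;Y) = H(X) + H(Y) - H(X,Y) = 0.0072 bits


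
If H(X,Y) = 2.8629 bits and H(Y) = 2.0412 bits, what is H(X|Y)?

Chain rule: H(X,Y) = H(X|Y) + H(Y)
H(X|Y) = H(X,Y) - H(Y) = 2.8629 - 2.0412 = 0.8217 bits


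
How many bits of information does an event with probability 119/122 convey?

Information content I(x) = -log₂(p(x))
I = -log₂(119/122) = -log₂(0.9754)
I = 0.0359 bits


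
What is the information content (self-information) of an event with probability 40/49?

Information content I(x) = -log₂(p(x))
I = -log₂(40/49) = -log₂(0.8163)
I = 0.2928 bits


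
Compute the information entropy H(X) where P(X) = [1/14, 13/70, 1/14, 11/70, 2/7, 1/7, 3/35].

H(X) = -Σ p(x) log₂ p(x)
  -1/14 × log₂(1/14) = 0.2720
  -13/70 × log₂(13/70) = 0.4511
  -1/14 × log₂(1/14) = 0.2720
  -11/70 × log₂(11/70) = 0.4195
  -2/7 × log₂(2/7) = 0.5164
  -1/7 × log₂(1/7) = 0.4011
  -3/35 × log₂(3/35) = 0.3038
H(X) = 2.6358 bits


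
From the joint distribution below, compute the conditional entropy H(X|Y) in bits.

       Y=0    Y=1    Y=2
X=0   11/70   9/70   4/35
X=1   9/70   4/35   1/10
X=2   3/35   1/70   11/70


H(X|Y) = Σ_y p(y) H(X|Y=y)
  p(Y=0) = 13/35, H(X|Y=0) = 1.5430
  p(Y=1) = 9/35, H(X|Y=1) = 1.2516
  p(Y=2) = 13/35, H(X|Y=2) = 1.5579
H(X|Y) = 0.3714×1.5430 + 0.2571×1.2516 + 0.3714×1.5579 = 1.4736 bits


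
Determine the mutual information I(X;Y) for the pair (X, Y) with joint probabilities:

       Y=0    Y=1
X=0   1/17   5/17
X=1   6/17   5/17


H(X) = 0.9367, H(Y) = 0.9774, H(X,Y) = 1.8093
I(X;Y) = H(X) + H(Y) - H(X,Y) = 0.1048 bits


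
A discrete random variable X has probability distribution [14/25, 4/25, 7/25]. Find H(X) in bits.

H(X) = -Σ p(x) log₂ p(x)
  -14/25 × log₂(14/25) = 0.4684
  -4/25 × log₂(4/25) = 0.4230
  -7/25 × log₂(7/25) = 0.5142
H(X) = 1.4057 bits


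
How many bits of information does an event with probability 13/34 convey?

Information content I(x) = -log₂(p(x))
I = -log₂(13/34) = -log₂(0.3824)
I = 1.3870 bits


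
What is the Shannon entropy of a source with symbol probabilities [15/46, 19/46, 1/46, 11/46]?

H(X) = -Σ p(x) log₂ p(x)
  -15/46 × log₂(15/46) = 0.5272
  -19/46 × log₂(19/46) = 0.5269
  -1/46 × log₂(1/46) = 0.1201
  -11/46 × log₂(11/46) = 0.4936
H(X) = 1.6677 bits


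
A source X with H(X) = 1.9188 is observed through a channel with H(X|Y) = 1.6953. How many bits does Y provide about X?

I(X;Y) = H(X) - H(X|Y)
I(X;Y) = 1.9188 - 1.6953 = 0.2235 bits


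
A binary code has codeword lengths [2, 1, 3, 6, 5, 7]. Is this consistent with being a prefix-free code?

Kraft inequality: Σ 2^(-l_i) ≤ 1 for prefix-free code
Calculating: 2^(-2) + 2^(-1) + 2^(-3) + 2^(-6) + 2^(-5) + 2^(-7)
= 0.25 + 0.5 + 0.125 + 0.015625 + 0.03125 + 0.0078125
= 0.9297
Since 0.9297 ≤ 1, prefix-free code exists


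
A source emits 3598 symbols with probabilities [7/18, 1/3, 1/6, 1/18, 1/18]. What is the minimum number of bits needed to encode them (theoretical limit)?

Entropy H = 1.9524 bits/symbol
Minimum bits = H × n = 1.9524 × 3598
= 7024.60 bits


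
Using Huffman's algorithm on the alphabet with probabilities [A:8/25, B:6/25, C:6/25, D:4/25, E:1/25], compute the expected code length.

Huffman tree construction:
Combine smallest probabilities repeatedly
Resulting codes:
  A: 11 (length 2)
  B: 01 (length 2)
  C: 10 (length 2)
  D: 001 (length 3)
  E: 000 (length 3)
Average length = Σ p(s) × length(s) = 2.2000 bits


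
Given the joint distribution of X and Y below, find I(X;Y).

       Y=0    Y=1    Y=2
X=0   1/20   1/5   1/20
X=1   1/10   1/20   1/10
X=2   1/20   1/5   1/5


H(X) = 1.5395, H(Y) = 1.5129, H(X,Y) = 2.9219
I(X;Y) = H(X) + H(Y) - H(X,Y) = 0.1305 bits


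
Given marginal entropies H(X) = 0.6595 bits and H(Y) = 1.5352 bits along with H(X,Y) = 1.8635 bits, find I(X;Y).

I(X;Y) = H(X) + H(Y) - H(X,Y)
I(X;Y) = 0.6595 + 1.5352 - 1.8635 = 0.3312 bits


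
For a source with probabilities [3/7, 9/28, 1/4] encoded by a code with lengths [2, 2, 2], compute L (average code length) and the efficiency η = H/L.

Average length L = Σ p_i × l_i = 2.0000 bits
Entropy H = 1.5502 bits
Efficiency η = H/L × 100% = 77.51%


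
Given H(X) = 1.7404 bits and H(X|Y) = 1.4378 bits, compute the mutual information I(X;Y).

I(X;Y) = H(X) - H(X|Y)
I(X;Y) = 1.7404 - 1.4378 = 0.3026 bits


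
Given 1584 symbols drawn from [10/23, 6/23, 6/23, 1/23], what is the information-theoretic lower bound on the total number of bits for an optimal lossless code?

Entropy H = 1.7306 bits/symbol
Minimum bits = H × n = 1.7306 × 1584
= 2741.22 bits


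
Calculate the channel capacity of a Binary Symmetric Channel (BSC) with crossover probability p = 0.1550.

For BSC with error probability p:
C = 1 - H(p) where H(p) is binary entropy
H(0.1550) = -0.1550 × log₂(0.1550) - 0.8450 × log₂(0.8450)
H(p) = 0.6222
C = 1 - 0.6222 = 0.3778 bits/use


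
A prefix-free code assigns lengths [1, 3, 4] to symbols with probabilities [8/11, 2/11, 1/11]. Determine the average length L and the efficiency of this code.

Average length L = Σ p_i × l_i = 1.6364 bits
Entropy H = 1.0958 bits
Efficiency η = H/L × 100% = 66.97%


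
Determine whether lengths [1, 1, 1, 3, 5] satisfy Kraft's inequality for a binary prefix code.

Kraft inequality: Σ 2^(-l_i) ≤ 1 for prefix-free code
Calculating: 2^(-1) + 2^(-1) + 2^(-1) + 2^(-3) + 2^(-5)
= 0.5 + 0.5 + 0.5 + 0.125 + 0.03125
= 1.6562
Since 1.6562 > 1, prefix-free code does not exist


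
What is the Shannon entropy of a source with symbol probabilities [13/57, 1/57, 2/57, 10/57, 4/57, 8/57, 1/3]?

H(X) = -Σ p(x) log₂ p(x)
  -13/57 × log₂(13/57) = 0.4863
  -1/57 × log₂(1/57) = 0.1023
  -2/57 × log₂(2/57) = 0.1696
  -10/57 × log₂(10/57) = 0.4405
  -4/57 × log₂(4/57) = 0.2690
  -8/57 × log₂(8/57) = 0.3976
  -1/3 × log₂(1/3) = 0.5283
H(X) = 2.3937 bits


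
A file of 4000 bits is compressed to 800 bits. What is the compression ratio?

Compression ratio = Original / Compressed
= 4000 / 800 = 5.00:1


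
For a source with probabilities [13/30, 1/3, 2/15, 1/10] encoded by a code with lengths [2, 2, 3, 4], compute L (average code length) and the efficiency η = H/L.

Average length L = Σ p_i × l_i = 2.3333 bits
Entropy H = 1.7709 bits
Efficiency η = H/L × 100% = 75.90%


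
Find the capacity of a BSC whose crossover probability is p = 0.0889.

For BSC with error probability p:
C = 1 - H(p) where H(p) is binary entropy
H(0.0889) = -0.0889 × log₂(0.0889) - 0.9111 × log₂(0.9111)
H(p) = 0.4328
C = 1 - 0.4328 = 0.5672 bits/use


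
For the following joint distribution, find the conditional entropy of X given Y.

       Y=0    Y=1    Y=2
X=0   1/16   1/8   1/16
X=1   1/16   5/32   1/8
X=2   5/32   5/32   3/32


H(X|Y) = Σ_y p(y) H(X|Y=y)
  p(Y=0) = 9/32, H(X|Y=0) = 1.4355
  p(Y=1) = 7/16, H(X|Y=1) = 1.5774
  p(Y=2) = 9/32, H(X|Y=2) = 1.5305
H(X|Y) = 0.2812×1.4355 + 0.4375×1.5774 + 0.2812×1.5305 = 1.5243 bits


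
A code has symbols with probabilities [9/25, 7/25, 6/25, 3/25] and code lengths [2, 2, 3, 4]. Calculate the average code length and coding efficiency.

Average length L = Σ p_i × l_i = 2.4800 bits
Entropy H = 1.9060 bits
Efficiency η = H/L × 100% = 76.86%


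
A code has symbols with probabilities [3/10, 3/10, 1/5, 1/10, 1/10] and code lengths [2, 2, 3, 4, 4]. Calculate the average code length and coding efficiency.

Average length L = Σ p_i × l_i = 2.6000 bits
Entropy H = 2.1710 bits
Efficiency η = H/L × 100% = 83.50%


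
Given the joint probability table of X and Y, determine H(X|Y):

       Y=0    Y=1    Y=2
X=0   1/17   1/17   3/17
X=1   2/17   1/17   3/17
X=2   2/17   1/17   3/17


H(X|Y) = Σ_y p(y) H(X|Y=y)
  p(Y=0) = 5/17, H(X|Y=0) = 1.5219
  p(Y=1) = 3/17, H(X|Y=1) = 1.5850
  p(Y=2) = 9/17, H(X|Y=2) = 1.5850
H(X|Y) = 0.2941×1.5219 + 0.1765×1.5850 + 0.5294×1.5850 = 1.5664 bits


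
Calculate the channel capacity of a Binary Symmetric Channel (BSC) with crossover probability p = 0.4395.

For BSC with error probability p:
C = 1 - H(p) where H(p) is binary entropy
H(0.4395) = -0.4395 × log₂(0.4395) - 0.5605 × log₂(0.5605)
H(p) = 0.9894
C = 1 - 0.9894 = 0.0106 bits/use


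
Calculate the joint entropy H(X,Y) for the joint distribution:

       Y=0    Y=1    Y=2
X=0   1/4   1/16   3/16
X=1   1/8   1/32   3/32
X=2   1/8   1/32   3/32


H(X,Y) = -Σ p(x,y) log₂ p(x,y)
  p(0,0)=1/4: -0.2500 × log₂(0.2500) = 0.5000
  p(0,1)=1/16: -0.0625 × log₂(0.0625) = 0.2500
  p(0,2)=3/16: -0.1875 × log₂(0.1875) = 0.4528
  p(1,0)=1/8: -0.1250 × log₂(0.1250) = 0.3750
  p(1,1)=1/32: -0.0312 × log₂(0.0312) = 0.1562
  p(1,2)=3/32: -0.0938 × log₂(0.0938) = 0.3202
  p(2,0)=1/8: -0.1250 × log₂(0.1250) = 0.3750
  p(2,1)=1/32: -0.0312 × log₂(0.0312) = 0.1562
  p(2,2)=3/32: -0.0938 × log₂(0.0938) = 0.3202
H(X,Y) = 2.9056 bits


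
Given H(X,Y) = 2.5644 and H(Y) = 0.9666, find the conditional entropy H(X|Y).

Chain rule: H(X,Y) = H(X|Y) + H(Y)
H(X|Y) = H(X,Y) - H(Y) = 2.5644 - 0.9666 = 1.5978 bits


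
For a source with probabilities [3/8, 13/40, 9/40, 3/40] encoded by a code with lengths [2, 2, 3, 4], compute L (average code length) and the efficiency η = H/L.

Average length L = Σ p_i × l_i = 2.3750 bits
Entropy H = 1.8221 bits
Efficiency η = H/L × 100% = 76.72%


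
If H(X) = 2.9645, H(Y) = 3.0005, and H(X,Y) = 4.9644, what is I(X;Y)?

I(X;Y) = H(X) + H(Y) - H(X,Y)
I(X;Y) = 2.9645 + 3.0005 - 4.9644 = 1.0006 bits


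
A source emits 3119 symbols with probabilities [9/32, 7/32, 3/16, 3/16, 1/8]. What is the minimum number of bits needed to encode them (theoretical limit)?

Entropy H = 2.2750 bits/symbol
Minimum bits = H × n = 2.2750 × 3119
= 7095.69 bits


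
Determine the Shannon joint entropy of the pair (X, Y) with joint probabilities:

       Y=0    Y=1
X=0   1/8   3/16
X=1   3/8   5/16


H(X,Y) = -Σ p(x,y) log₂ p(x,y)
  p(0,0)=1/8: -0.1250 × log₂(0.1250) = 0.3750
  p(0,1)=3/16: -0.1875 × log₂(0.1875) = 0.4528
  p(1,0)=3/8: -0.3750 × log₂(0.3750) = 0.5306
  p(1,1)=5/16: -0.3125 × log₂(0.3125) = 0.5244
H(X,Y) = 1.8829 bits


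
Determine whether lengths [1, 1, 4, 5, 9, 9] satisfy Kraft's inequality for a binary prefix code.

Kraft inequality: Σ 2^(-l_i) ≤ 1 for prefix-free code
Calculating: 2^(-1) + 2^(-1) + 2^(-4) + 2^(-5) + 2^(-9) + 2^(-9)
= 0.5 + 0.5 + 0.0625 + 0.03125 + 0.001953125 + 0.001953125
= 1.0977
Since 1.0977 > 1, prefix-free code does not exist


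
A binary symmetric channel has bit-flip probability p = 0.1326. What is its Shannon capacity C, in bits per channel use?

For BSC with error probability p:
C = 1 - H(p) where H(p) is binary entropy
H(0.1326) = -0.1326 × log₂(0.1326) - 0.8674 × log₂(0.8674)
H(p) = 0.5645
C = 1 - 0.5645 = 0.4355 bits/use


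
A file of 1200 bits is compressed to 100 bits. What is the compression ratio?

Compression ratio = Original / Compressed
= 1200 / 100 = 12.00:1


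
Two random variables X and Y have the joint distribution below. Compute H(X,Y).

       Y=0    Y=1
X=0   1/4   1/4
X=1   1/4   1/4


H(X,Y) = -Σ p(x,y) log₂ p(x,y)
  p(0,0)=1/4: -0.2500 × log₂(0.2500) = 0.5000
  p(0,1)=1/4: -0.2500 × log₂(0.2500) = 0.5000
  p(1,0)=1/4: -0.2500 × log₂(0.2500) = 0.5000
  p(1,1)=1/4: -0.2500 × log₂(0.2500) = 0.5000
H(X,Y) = 2.0000 bits


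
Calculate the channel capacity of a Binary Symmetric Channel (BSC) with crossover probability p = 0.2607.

For BSC with error probability p:
C = 1 - H(p) where H(p) is binary entropy
H(0.2607) = -0.2607 × log₂(0.2607) - 0.7393 × log₂(0.7393)
H(p) = 0.8278
C = 1 - 0.8278 = 0.1722 bits/use


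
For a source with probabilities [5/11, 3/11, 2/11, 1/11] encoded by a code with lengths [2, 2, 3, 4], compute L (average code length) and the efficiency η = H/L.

Average length L = Σ p_i × l_i = 2.3636 bits
Entropy H = 1.7899 bits
Efficiency η = H/L × 100% = 75.73%


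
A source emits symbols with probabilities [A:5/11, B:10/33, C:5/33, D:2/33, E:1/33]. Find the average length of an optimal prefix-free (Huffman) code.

Huffman tree construction:
Combine smallest probabilities repeatedly
Resulting codes:
  A: 0 (length 1)
  B: 11 (length 2)
  C: 101 (length 3)
  D: 1001 (length 4)
  E: 1000 (length 4)
Average length = Σ p(s) × length(s) = 1.8788 bits


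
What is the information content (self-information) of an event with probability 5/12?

Information content I(x) = -log₂(p(x))
I = -log₂(5/12) = -log₂(0.4167)
I = 1.2630 bits


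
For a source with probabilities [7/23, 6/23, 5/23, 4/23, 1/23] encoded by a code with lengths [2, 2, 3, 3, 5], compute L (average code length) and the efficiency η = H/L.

Average length L = Σ p_i × l_i = 2.5217 bits
Entropy H = 2.1422 bits
Efficiency η = H/L × 100% = 84.95%


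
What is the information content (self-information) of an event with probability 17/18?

Information content I(x) = -log₂(p(x))
I = -log₂(17/18) = -log₂(0.9444)
I = 0.0825 bits


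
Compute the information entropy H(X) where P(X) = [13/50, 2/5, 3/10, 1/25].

H(X) = -Σ p(x) log₂ p(x)
  -13/50 × log₂(13/50) = 0.5053
  -2/5 × log₂(2/5) = 0.5288
  -3/10 × log₂(3/10) = 0.5211
  -1/25 × log₂(1/25) = 0.1858
H(X) = 1.7409 bits


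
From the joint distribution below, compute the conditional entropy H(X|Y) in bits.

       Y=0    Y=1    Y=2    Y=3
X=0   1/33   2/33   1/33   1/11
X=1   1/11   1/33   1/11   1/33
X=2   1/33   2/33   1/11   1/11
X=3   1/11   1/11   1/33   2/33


H(X|Y) = Σ_y p(y) H(X|Y=y)
  p(Y=0) = 8/33, H(X|Y=0) = 1.8113
  p(Y=1) = 8/33, H(X|Y=1) = 1.9056
  p(Y=2) = 8/33, H(X|Y=2) = 1.8113
  p(Y=3) = 3/11, H(X|Y=3) = 1.8911
H(X|Y) = 0.2424×1.8113 + 0.2424×1.9056 + 0.2424×1.8113 + 0.2727×1.8911 = 1.8559 bits


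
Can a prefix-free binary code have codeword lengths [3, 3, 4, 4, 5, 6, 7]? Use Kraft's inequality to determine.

Kraft inequality: Σ 2^(-l_i) ≤ 1 for prefix-free code
Calculating: 2^(-3) + 2^(-3) + 2^(-4) + 2^(-4) + 2^(-5) + 2^(-6) + 2^(-7)
= 0.125 + 0.125 + 0.0625 + 0.0625 + 0.03125 + 0.015625 + 0.0078125
= 0.4297
Since 0.4297 ≤ 1, prefix-free code exists


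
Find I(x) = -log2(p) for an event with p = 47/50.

Information content I(x) = -log₂(p(x))
I = -log₂(47/50) = -log₂(0.9400)
I = 0.0893 bits


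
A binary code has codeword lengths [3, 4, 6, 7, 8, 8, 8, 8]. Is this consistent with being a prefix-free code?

Kraft inequality: Σ 2^(-l_i) ≤ 1 for prefix-free code
Calculating: 2^(-3) + 2^(-4) + 2^(-6) + 2^(-7) + 2^(-8) + 2^(-8) + 2^(-8) + 2^(-8)
= 0.125 + 0.0625 + 0.015625 + 0.0078125 + 0.00390625 + 0.00390625 + 0.00390625 + 0.00390625
= 0.2266
Since 0.2266 ≤ 1, prefix-free code exists


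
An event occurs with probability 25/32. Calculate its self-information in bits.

Information content I(x) = -log₂(p(x))
I = -log₂(25/32) = -log₂(0.7812)
I = 0.3561 bits


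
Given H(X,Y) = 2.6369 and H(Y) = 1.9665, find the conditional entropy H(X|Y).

Chain rule: H(X,Y) = H(X|Y) + H(Y)
H(X|Y) = H(X,Y) - H(Y) = 2.6369 - 1.9665 = 0.6704 bits


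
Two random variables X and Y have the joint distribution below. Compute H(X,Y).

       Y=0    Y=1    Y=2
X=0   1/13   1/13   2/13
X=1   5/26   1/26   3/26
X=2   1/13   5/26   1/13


H(X,Y) = -Σ p(x,y) log₂ p(x,y)
  p(0,0)=1/13: -0.0769 × log₂(0.0769) = 0.2846
  p(0,1)=1/13: -0.0769 × log₂(0.0769) = 0.2846
  p(0,2)=2/13: -0.1538 × log₂(0.1538) = 0.4155
  p(1,0)=5/26: -0.1923 × log₂(0.1923) = 0.4574
  p(1,1)=1/26: -0.0385 × log₂(0.0385) = 0.1808
  p(1,2)=3/26: -0.1154 × log₂(0.1154) = 0.3595
  p(2,0)=1/13: -0.0769 × log₂(0.0769) = 0.2846
  p(2,1)=5/26: -0.1923 × log₂(0.1923) = 0.4574
  p(2,2)=1/13: -0.0769 × log₂(0.0769) = 0.2846
H(X,Y) = 3.0091 bits


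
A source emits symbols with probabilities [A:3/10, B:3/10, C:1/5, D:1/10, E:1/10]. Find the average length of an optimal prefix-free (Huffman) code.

Huffman tree construction:
Combine smallest probabilities repeatedly
Resulting codes:
  A: 10 (length 2)
  B: 11 (length 2)
  C: 00 (length 2)
  D: 010 (length 3)
  E: 011 (length 3)
Average length = Σ p(s) × length(s) = 2.2000 bits


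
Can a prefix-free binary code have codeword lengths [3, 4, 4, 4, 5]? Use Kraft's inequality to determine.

Kraft inequality: Σ 2^(-l_i) ≤ 1 for prefix-free code
Calculating: 2^(-3) + 2^(-4) + 2^(-4) + 2^(-4) + 2^(-5)
= 0.125 + 0.0625 + 0.0625 + 0.0625 + 0.03125
= 0.3438
Since 0.3438 ≤ 1, prefix-free code exists


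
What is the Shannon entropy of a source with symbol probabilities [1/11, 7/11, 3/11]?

H(X) = -Σ p(x) log₂ p(x)
  -1/11 × log₂(1/11) = 0.3145
  -7/11 × log₂(7/11) = 0.4150
  -3/11 × log₂(3/11) = 0.5112
H(X) = 1.2407 bits


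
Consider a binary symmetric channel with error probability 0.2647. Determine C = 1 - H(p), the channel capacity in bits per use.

For BSC with error probability p:
C = 1 - H(p) where H(p) is binary entropy
H(0.2647) = -0.2647 × log₂(0.2647) - 0.7353 × log₂(0.7353)
H(p) = 0.8338
C = 1 - 0.8338 = 0.1662 bits/use


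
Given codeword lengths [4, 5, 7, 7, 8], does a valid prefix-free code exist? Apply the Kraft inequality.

Kraft inequality: Σ 2^(-l_i) ≤ 1 for prefix-free code
Calculating: 2^(-4) + 2^(-5) + 2^(-7) + 2^(-7) + 2^(-8)
= 0.0625 + 0.03125 + 0.0078125 + 0.0078125 + 0.00390625
= 0.1133
Since 0.1133 ≤ 1, prefix-free code exists


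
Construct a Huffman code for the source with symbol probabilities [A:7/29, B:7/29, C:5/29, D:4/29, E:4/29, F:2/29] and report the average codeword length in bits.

Huffman tree construction:
Combine smallest probabilities repeatedly
Resulting codes:
  A: 01 (length 2)
  B: 10 (length 2)
  C: 111 (length 3)
  D: 001 (length 3)
  E: 110 (length 3)
  F: 000 (length 3)
Average length = Σ p(s) × length(s) = 2.5172 bits


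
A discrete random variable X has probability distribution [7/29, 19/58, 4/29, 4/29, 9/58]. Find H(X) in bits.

H(X) = -Σ p(x) log₂ p(x)
  -7/29 × log₂(7/29) = 0.4950
  -19/58 × log₂(19/58) = 0.5274
  -4/29 × log₂(4/29) = 0.3942
  -4/29 × log₂(4/29) = 0.3942
  -9/58 × log₂(9/58) = 0.4171
H(X) = 2.2279 bits


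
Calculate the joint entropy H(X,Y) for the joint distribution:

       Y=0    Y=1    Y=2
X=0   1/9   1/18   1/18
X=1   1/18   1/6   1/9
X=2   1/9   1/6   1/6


H(X,Y) = -Σ p(x,y) log₂ p(x,y)
  p(0,0)=1/9: -0.1111 × log₂(0.1111) = 0.3522
  p(0,1)=1/18: -0.0556 × log₂(0.0556) = 0.2317
  p(0,2)=1/18: -0.0556 × log₂(0.0556) = 0.2317
  p(1,0)=1/18: -0.0556 × log₂(0.0556) = 0.2317
  p(1,1)=1/6: -0.1667 × log₂(0.1667) = 0.4308
  p(1,2)=1/9: -0.1111 × log₂(0.1111) = 0.3522
  p(2,0)=1/9: -0.1111 × log₂(0.1111) = 0.3522
  p(2,1)=1/6: -0.1667 × log₂(0.1667) = 0.4308
  p(2,2)=1/6: -0.1667 × log₂(0.1667) = 0.4308
H(X,Y) = 3.0441 bits


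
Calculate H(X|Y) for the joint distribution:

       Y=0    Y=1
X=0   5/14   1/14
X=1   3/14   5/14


H(X|Y) = Σ_y p(y) H(X|Y=y)
  p(Y=0) = 4/7, H(X|Y=0) = 0.9544
  p(Y=1) = 3/7, H(X|Y=1) = 0.6500
H(X|Y) = 0.5714×0.9544 + 0.4286×0.6500 = 0.8240 bits


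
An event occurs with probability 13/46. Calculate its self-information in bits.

Information content I(x) = -log₂(p(x))
I = -log₂(13/46) = -log₂(0.2826)
I = 1.8231 bits


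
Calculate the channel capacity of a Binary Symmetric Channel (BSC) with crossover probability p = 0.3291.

For BSC with error probability p:
C = 1 - H(p) where H(p) is binary entropy
H(0.3291) = -0.3291 × log₂(0.3291) - 0.6709 × log₂(0.6709)
H(p) = 0.9140
C = 1 - 0.9140 = 0.0860 bits/use


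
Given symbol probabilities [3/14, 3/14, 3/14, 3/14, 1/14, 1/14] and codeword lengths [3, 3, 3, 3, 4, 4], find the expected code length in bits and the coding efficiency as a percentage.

Average length L = Σ p_i × l_i = 3.1429 bits
Entropy H = 2.4488 bits
Efficiency η = H/L × 100% = 77.92%


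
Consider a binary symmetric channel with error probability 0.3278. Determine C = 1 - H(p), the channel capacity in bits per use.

For BSC with error probability p:
C = 1 - H(p) where H(p) is binary entropy
H(0.3278) = -0.3278 × log₂(0.3278) - 0.6722 × log₂(0.6722)
H(p) = 0.9127
C = 1 - 0.9127 = 0.0873 bits/use


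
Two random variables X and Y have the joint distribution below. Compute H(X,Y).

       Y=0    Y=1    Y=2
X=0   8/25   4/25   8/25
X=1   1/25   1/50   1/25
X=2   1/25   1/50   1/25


H(X,Y) = -Σ p(x,y) log₂ p(x,y)
  p(0,0)=8/25: -0.3200 × log₂(0.3200) = 0.5260
  p(0,1)=4/25: -0.1600 × log₂(0.1600) = 0.4230
  p(0,2)=8/25: -0.3200 × log₂(0.3200) = 0.5260
  p(1,0)=1/25: -0.0400 × log₂(0.0400) = 0.1858
  p(1,1)=1/50: -0.0200 × log₂(0.0200) = 0.1129
  p(1,2)=1/25: -0.0400 × log₂(0.0400) = 0.1858
  p(2,0)=1/25: -0.0400 × log₂(0.0400) = 0.1858
  p(2,1)=1/50: -0.0200 × log₂(0.0200) = 0.1129
  p(2,2)=1/25: -0.0400 × log₂(0.0400) = 0.1858
H(X,Y) = 2.4439 bits


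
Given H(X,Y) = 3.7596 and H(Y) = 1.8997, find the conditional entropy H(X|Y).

Chain rule: H(X,Y) = H(X|Y) + H(Y)
H(X|Y) = H(X,Y) - H(Y) = 3.7596 - 1.8997 = 1.8599 bits


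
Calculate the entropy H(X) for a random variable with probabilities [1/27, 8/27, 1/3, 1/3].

H(X) = -Σ p(x) log₂ p(x)
  -1/27 × log₂(1/27) = 0.1761
  -8/27 × log₂(8/27) = 0.5200
  -1/3 × log₂(1/3) = 0.5283
  -1/3 × log₂(1/3) = 0.5283
H(X) = 1.7527 bits


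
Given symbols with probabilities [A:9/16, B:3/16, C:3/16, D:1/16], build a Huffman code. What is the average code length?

Huffman tree construction:
Combine smallest probabilities repeatedly
Resulting codes:
  A: 1 (length 1)
  B: 011 (length 3)
  C: 00 (length 2)
  D: 010 (length 3)
Average length = Σ p(s) × length(s) = 1.6875 bits


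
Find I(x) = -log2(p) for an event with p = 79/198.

Information content I(x) = -log₂(p(x))
I = -log₂(79/198) = -log₂(0.3990)
I = 1.3256 bits


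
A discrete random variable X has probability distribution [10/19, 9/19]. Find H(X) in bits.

H(X) = -Σ p(x) log₂ p(x)
  -10/19 × log₂(10/19) = 0.4874
  -9/19 × log₂(9/19) = 0.5106
H(X) = 0.9980 bits


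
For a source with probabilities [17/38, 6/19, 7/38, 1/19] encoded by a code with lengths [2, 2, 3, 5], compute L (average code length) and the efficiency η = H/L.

Average length L = Σ p_i × l_i = 2.3421 bits
Entropy H = 1.7175 bits
Efficiency η = H/L × 100% = 73.33%


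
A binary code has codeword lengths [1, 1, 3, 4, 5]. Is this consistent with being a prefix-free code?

Kraft inequality: Σ 2^(-l_i) ≤ 1 for prefix-free code
Calculating: 2^(-1) + 2^(-1) + 2^(-3) + 2^(-4) + 2^(-5)
= 0.5 + 0.5 + 0.125 + 0.0625 + 0.03125
= 1.2188
Since 1.2188 > 1, prefix-free code does not exist


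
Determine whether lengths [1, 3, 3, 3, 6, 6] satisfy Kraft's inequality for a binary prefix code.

Kraft inequality: Σ 2^(-l_i) ≤ 1 for prefix-free code
Calculating: 2^(-1) + 2^(-3) + 2^(-3) + 2^(-3) + 2^(-6) + 2^(-6)
= 0.5 + 0.125 + 0.125 + 0.125 + 0.015625 + 0.015625
= 0.9062
Since 0.9062 ≤ 1, prefix-free code exists


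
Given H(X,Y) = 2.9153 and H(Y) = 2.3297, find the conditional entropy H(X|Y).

Chain rule: H(X,Y) = H(X|Y) + H(Y)
H(X|Y) = H(X,Y) - H(Y) = 2.9153 - 2.3297 = 0.5856 bits


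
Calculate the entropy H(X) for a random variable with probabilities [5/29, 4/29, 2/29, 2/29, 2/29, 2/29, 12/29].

H(X) = -Σ p(x) log₂ p(x)
  -5/29 × log₂(5/29) = 0.4373
  -4/29 × log₂(4/29) = 0.3942
  -2/29 × log₂(2/29) = 0.2661
  -2/29 × log₂(2/29) = 0.2661
  -2/29 × log₂(2/29) = 0.2661
  -2/29 × log₂(2/29) = 0.2661
  -12/29 × log₂(12/29) = 0.5268
H(X) = 2.4225 bits


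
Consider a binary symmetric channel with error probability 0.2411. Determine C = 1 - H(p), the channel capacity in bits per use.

For BSC with error probability p:
C = 1 - H(p) where H(p) is binary entropy
H(0.2411) = -0.2411 × log₂(0.2411) - 0.7589 × log₂(0.7589)
H(p) = 0.7969
C = 1 - 0.7969 = 0.2031 bits/use


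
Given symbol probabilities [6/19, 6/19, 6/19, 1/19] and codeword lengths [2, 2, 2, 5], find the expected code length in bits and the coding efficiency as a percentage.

Average length L = Σ p_i × l_i = 2.1579 bits
Entropy H = 1.7990 bits
Efficiency η = H/L × 100% = 83.37%


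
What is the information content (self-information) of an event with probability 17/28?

Information content I(x) = -log₂(p(x))
I = -log₂(17/28) = -log₂(0.6071)
I = 0.7199 bits


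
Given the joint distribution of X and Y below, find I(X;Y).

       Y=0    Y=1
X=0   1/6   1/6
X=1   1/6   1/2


H(X) = 0.9183, H(Y) = 0.9183, H(X,Y) = 1.7925
I(X;Y) = H(X) + H(Y) - H(X,Y) = 0.0441 bits


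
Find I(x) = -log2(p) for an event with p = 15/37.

Information content I(x) = -log₂(p(x))
I = -log₂(15/37) = -log₂(0.4054)
I = 1.3026 bits


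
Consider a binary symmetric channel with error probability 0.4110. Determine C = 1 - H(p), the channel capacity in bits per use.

For BSC with error probability p:
C = 1 - H(p) where H(p) is binary entropy
H(0.4110) = -0.4110 × log₂(0.4110) - 0.5890 × log₂(0.5890)
H(p) = 0.9770
C = 1 - 0.9770 = 0.0230 bits/use


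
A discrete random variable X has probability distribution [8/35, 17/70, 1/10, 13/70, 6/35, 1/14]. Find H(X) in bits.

H(X) = -Σ p(x) log₂ p(x)
  -8/35 × log₂(8/35) = 0.4867
  -17/70 × log₂(17/70) = 0.4959
  -1/10 × log₂(1/10) = 0.3322
  -13/70 × log₂(13/70) = 0.4511
  -6/35 × log₂(6/35) = 0.4362
  -1/14 × log₂(1/14) = 0.2720
H(X) = 2.4740 bits


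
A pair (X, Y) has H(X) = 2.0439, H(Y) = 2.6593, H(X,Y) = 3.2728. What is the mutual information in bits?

I(X;Y) = H(X) + H(Y) - H(X,Y)
I(X;Y) = 2.0439 + 2.6593 - 3.2728 = 1.4304 bits


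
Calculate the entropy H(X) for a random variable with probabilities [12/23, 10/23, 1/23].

H(X) = -Σ p(x) log₂ p(x)
  -12/23 × log₂(12/23) = 0.4897
  -10/23 × log₂(10/23) = 0.5224
  -1/23 × log₂(1/23) = 0.1967
H(X) = 1.2088 bits


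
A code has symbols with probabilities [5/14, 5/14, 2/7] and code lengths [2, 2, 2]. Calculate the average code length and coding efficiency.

Average length L = Σ p_i × l_i = 2.0000 bits
Entropy H = 1.5774 bits
Efficiency η = H/L × 100% = 78.87%


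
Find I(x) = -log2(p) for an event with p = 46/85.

Information content I(x) = -log₂(p(x))
I = -log₂(46/85) = -log₂(0.5412)
I = 0.8858 bits


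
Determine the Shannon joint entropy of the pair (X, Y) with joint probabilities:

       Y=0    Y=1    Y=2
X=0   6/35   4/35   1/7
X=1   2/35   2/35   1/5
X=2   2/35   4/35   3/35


H(X,Y) = -Σ p(x,y) log₂ p(x,y)
  p(0,0)=6/35: -0.1714 × log₂(0.1714) = 0.4362
  p(0,1)=4/35: -0.1143 × log₂(0.1143) = 0.3576
  p(0,2)=1/7: -0.1429 × log₂(0.1429) = 0.4011
  p(1,0)=2/35: -0.0571 × log₂(0.0571) = 0.2360
  p(1,1)=2/35: -0.0571 × log₂(0.0571) = 0.2360
  p(1,2)=1/5: -0.2000 × log₂(0.2000) = 0.4644
  p(2,0)=2/35: -0.0571 × log₂(0.0571) = 0.2360
  p(2,1)=4/35: -0.1143 × log₂(0.1143) = 0.3576
  p(2,2)=3/35: -0.0857 × log₂(0.0857) = 0.3038
H(X,Y) = 3.0285 bits
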